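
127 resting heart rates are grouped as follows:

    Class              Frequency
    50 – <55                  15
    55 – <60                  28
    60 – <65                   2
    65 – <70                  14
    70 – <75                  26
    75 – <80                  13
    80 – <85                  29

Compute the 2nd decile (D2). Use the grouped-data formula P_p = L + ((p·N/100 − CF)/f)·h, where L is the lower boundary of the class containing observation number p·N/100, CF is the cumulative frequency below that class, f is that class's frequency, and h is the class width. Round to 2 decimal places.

56.86

N = 127; target position k = 20/100 · 127 = 25.4.
Cumulative frequencies: 15, 43, 45, 59, 85, 98, 127.
Observation 25.4 falls in the class 55 – <60.
L = 55, CF = 15, f = 28, h = 5.
P20 = 55 + ((25.4 − 15)/28)·5 = 55 + 1.85714 = 56.8571.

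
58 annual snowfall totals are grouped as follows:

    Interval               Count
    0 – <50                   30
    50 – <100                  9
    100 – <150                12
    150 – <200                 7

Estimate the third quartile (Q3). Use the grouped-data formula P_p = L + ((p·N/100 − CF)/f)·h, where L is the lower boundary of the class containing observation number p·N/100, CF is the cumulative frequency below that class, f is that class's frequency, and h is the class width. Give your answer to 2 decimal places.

N = 58; target position k = 75/100 · 58 = 43.5.
Cumulative frequencies: 30, 39, 51, 58.
Observation 43.5 falls in the class 100 – <150.
L = 100, CF = 39, f = 12, h = 50.
P75 = 100 + ((43.5 − 39)/12)·50 = 100 + 18.75 = 118.75.

118.75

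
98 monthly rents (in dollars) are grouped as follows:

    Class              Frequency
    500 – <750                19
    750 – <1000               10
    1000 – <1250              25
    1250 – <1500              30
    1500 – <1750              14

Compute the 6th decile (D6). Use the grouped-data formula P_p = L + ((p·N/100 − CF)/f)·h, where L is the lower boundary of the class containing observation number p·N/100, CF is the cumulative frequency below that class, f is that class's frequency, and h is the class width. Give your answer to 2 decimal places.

1290.00

N = 98; target position k = 60/100 · 98 = 58.8.
Cumulative frequencies: 19, 29, 54, 84, 98.
Observation 58.8 falls in the class 1250 – <1500.
L = 1250, CF = 54, f = 30, h = 250.
P60 = 1250 + ((58.8 − 54)/30)·250 = 1250 + 40 = 1290.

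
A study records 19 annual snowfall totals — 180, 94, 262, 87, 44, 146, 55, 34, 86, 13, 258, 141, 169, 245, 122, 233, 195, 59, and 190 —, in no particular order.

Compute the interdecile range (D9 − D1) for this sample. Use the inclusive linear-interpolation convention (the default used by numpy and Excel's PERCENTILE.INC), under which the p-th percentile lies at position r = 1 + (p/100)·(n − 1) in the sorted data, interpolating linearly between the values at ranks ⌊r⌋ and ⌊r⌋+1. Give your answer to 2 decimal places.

Sorted: 13, 34, 44, 55, 59, 86, 87, 94, 122, 141, 146, 169, 180, 190, 195, 233, 245, 258, 262.
n = 19.
P10: r = 2.8; ranks 2–3 are 34, 44; interpolating gives 42.
P90: r = 17.2; ranks 17–18 are 245, 258; interpolating gives 247.6.
Difference: 247.6 − 42 = 205.6.

205.60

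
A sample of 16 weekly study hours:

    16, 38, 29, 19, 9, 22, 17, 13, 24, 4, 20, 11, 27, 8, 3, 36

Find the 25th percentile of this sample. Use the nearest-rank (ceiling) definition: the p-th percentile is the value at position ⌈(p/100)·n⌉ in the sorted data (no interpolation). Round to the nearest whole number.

Sorted: 3, 4, 8, 9, 11, 13, 16, 17, 19, 20, 22, 24, 27, 29, 36, 38.
n = 16.
Position = ⌈25/100 · 16⌉ = ⌈4⌉ = 4.
The value at rank 4 is 9.

9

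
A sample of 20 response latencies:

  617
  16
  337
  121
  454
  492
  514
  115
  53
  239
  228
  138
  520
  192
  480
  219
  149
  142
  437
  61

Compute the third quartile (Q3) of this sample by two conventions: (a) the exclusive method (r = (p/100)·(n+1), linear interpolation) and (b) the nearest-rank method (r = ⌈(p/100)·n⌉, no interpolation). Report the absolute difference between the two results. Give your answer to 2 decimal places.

19.50

Sorted: 16, 53, 61, 115, 121, 138, 142, 149, 192, 219, 228, 239, 337, 437, 454, 480, 492, 514, 520, 617.
n = 20.
(a) r = 15.75; between ranks 15 (454) and 16 (480): 473.5.
(b) the nearest-rank method: rank 15 → 454.
|473.5 − 454| = 19.5.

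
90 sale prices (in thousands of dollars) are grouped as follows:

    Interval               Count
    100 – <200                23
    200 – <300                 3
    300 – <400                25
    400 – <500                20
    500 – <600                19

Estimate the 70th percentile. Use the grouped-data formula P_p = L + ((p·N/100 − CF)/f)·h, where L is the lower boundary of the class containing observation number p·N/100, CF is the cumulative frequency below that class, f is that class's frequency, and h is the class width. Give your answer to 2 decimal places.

460.00

N = 90; target position k = 70/100 · 90 = 63.
Cumulative frequencies: 23, 26, 51, 71, 90.
Observation 63 falls in the class 400 – <500.
L = 400, CF = 51, f = 20, h = 100.
P70 = 400 + ((63 − 51)/20)·100 = 400 + 60 = 460.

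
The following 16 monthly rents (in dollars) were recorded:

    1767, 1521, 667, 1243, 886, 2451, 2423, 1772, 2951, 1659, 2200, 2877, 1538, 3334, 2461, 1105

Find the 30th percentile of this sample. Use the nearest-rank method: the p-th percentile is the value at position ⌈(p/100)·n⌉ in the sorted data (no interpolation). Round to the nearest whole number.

Sorted: 667, 886, 1105, 1243, 1521, 1538, 1659, 1767, 1772, 2200, 2423, 2451, 2461, 2877, 2951, 3334.
n = 16.
Position = ⌈30/100 · 16⌉ = ⌈4.8⌉ = 5.
The value at rank 5 is 1521.

1521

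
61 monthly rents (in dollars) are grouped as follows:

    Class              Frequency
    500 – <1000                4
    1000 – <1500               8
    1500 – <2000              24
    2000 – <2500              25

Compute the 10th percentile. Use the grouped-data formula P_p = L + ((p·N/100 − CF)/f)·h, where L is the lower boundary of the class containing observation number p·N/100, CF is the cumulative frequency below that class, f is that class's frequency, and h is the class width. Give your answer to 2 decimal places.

N = 61; target position k = 10/100 · 61 = 6.1.
Cumulative frequencies: 4, 12, 36, 61.
Observation 6.1 falls in the class 1000 – <1500.
L = 1000, CF = 4, f = 8, h = 500.
P10 = 1000 + ((6.1 − 4)/8)·500 = 1000 + 131.25 = 1131.25.

1131.25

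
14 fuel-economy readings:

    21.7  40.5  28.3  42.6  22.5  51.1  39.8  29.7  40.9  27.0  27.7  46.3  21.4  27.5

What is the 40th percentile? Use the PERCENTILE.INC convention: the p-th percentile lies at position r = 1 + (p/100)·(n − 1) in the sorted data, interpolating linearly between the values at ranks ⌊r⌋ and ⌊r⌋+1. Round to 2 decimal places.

27.82

Sorted: 21.4, 21.7, 22.5, 27.0, 27.5, 27.7, 28.3, 29.7, 39.8, 40.5, 40.9, 42.6, 46.3, 51.1.
n = 14.
r = 1 + (40/100)·(14 − 1) = 1 + 5.2 = 6.2.
Rank 6 is 27.7 and rank 7 is 28.3.
Interpolate: 27.7 + 0.2·(28.3 − 27.7) = 27.7 + 0.2·0.6 = 27.82.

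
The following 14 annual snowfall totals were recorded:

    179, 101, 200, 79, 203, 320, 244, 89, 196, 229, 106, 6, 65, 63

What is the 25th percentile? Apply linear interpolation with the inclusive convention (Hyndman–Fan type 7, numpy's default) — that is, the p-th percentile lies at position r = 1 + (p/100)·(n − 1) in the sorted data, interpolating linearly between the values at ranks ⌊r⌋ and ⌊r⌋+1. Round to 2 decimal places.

81.50

Sorted: 6, 63, 65, 79, 89, 101, 106, 179, 196, 200, 203, 229, 244, 320.
n = 14.
r = 1 + (25/100)·(14 − 1) = 1 + 3.25 = 4.25.
Rank 4 is 79 and rank 5 is 89.
Interpolate: 79 + 0.25·(89 − 79) = 79 + 0.25·10 = 81.5.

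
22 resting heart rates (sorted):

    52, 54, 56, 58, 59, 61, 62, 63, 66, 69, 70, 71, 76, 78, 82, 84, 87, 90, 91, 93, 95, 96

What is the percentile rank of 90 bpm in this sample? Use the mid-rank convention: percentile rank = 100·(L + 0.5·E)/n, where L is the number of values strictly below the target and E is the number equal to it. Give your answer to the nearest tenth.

Count below 90: L = 17; count equal: E = 1; n = 22.
Percentile rank = 100·(17 + 0.5·1)/22 = 100·17.5/22 = 79.55.

79.5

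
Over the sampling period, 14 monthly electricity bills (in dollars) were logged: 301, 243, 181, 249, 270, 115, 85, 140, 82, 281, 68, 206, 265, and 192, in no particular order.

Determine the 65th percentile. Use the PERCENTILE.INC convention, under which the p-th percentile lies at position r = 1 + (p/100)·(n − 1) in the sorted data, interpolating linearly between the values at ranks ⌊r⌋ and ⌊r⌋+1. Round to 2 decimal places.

245.70

Sorted: 68, 82, 85, 115, 140, 181, 192, 206, 243, 249, 265, 270, 281, 301.
n = 14.
r = 1 + (65/100)·(14 − 1) = 1 + 8.45 = 9.45.
Rank 9 is 243 and rank 10 is 249.
Interpolate: 243 + 0.45·(249 − 243) = 243 + 0.45·6 = 245.7.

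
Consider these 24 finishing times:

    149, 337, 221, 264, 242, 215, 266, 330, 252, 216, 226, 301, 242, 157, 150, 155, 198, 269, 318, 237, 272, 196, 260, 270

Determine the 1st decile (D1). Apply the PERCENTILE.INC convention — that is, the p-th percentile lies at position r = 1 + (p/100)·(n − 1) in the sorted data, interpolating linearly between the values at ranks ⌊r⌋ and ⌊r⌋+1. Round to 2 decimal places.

155.60

Sorted: 149, 150, 155, 157, 196, 198, 215, 216, 221, 226, 237, 242, 242, 252, 260, 264, 266, 269, 270, 272, 301, 318, 330, 337.
n = 24.
r = 1 + (10/100)·(24 − 1) = 1 + 2.3 = 3.3.
Rank 3 is 155 and rank 4 is 157.
Interpolate: 155 + 0.3·(157 − 155) = 155 + 0.3·2 = 155.6.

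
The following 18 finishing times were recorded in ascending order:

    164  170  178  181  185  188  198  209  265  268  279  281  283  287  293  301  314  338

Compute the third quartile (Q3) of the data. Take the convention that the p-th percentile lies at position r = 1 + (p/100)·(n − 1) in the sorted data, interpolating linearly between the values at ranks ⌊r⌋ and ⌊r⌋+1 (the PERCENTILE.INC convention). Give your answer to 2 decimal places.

n = 18.
r = 1 + (75/100)·(18 − 1) = 1 + 12.75 = 13.75.
Rank 13 is 283 and rank 14 is 287.
Interpolate: 283 + 0.75·(287 − 283) = 283 + 0.75·4 = 286.

286.00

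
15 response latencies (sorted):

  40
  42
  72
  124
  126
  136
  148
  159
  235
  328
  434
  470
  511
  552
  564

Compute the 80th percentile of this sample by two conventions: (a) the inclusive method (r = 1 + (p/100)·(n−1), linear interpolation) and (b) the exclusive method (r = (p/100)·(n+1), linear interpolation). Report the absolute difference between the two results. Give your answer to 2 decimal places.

24.60

n = 15.
(a) r = 12.2; between ranks 12 (470) and 13 (511): 478.2.
(b) r = 12.8; between ranks 12 (470) and 13 (511): 502.8.
|478.2 − 502.8| = 24.6.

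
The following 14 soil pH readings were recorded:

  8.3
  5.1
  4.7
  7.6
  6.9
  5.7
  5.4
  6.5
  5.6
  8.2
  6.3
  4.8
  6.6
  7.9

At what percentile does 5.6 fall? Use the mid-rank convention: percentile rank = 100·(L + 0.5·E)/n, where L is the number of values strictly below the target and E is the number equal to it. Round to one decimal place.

Sorted: 4.7, 4.8, 5.1, 5.4, 5.6, 5.7, 6.3, 6.5, 6.6, 6.9, 7.6, 7.9, 8.2, 8.3.
Count below 5.6: L = 4; count equal: E = 1; n = 14.
Percentile rank = 100·(4 + 0.5·1)/14 = 100·4.5/14 = 32.14.

32.1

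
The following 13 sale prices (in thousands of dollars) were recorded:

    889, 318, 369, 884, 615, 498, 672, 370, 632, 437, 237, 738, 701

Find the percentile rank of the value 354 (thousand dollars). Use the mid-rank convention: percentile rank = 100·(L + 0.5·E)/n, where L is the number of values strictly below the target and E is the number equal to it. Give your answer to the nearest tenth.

15.4

Sorted: 237, 318, 369, 370, 437, 498, 615, 632, 672, 701, 738, 884, 889.
Count below 354: L = 2; count equal: E = 0; n = 13.
Percentile rank = 100·(2 + 0.5·0)/13 = 100·2/13 = 15.38.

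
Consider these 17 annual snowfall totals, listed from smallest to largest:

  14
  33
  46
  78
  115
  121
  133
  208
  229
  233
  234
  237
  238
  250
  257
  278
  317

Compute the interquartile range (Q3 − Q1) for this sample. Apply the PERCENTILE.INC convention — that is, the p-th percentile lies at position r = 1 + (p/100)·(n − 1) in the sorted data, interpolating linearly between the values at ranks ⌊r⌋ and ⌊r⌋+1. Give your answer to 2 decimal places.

n = 17.
P25: r = 5 (integer) → 115.
P75: r = 13 (integer) → 238.
Difference: 238 − 115 = 123.

123.00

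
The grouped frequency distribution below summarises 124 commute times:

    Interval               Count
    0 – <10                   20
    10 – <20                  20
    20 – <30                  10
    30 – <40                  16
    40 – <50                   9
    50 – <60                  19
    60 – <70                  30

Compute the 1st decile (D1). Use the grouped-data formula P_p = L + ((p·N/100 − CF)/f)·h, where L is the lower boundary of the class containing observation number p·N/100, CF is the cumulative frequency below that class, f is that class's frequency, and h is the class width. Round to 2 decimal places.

6.20

N = 124; target position k = 10/100 · 124 = 12.4.
Cumulative frequencies: 20, 40, 50, 66, 75, 94, 124.
Observation 12.4 falls in the class 0 – <10.
L = 0, CF = 0, f = 20, h = 10.
P10 = 0 + ((12.4 − 0)/20)·10 = 0 + 6.2 = 6.2.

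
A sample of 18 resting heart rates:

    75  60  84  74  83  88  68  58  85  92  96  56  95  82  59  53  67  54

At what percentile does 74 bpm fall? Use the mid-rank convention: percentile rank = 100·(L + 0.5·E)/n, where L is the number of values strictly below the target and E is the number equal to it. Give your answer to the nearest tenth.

Sorted: 53, 54, 56, 58, 59, 60, 67, 68, 74, 75, 82, 83, 84, 85, 88, 92, 95, 96.
Count below 74: L = 8; count equal: E = 1; n = 18.
Percentile rank = 100·(8 + 0.5·1)/18 = 100·8.5/18 = 47.22.

47.2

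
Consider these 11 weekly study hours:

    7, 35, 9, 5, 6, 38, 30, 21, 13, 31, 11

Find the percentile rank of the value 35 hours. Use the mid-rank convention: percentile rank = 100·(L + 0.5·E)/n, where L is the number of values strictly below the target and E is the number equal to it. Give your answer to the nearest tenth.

Sorted: 5, 6, 7, 9, 11, 13, 21, 30, 31, 35, 38.
Count below 35: L = 9; count equal: E = 1; n = 11.
Percentile rank = 100·(9 + 0.5·1)/11 = 100·9.5/11 = 86.36.

86.4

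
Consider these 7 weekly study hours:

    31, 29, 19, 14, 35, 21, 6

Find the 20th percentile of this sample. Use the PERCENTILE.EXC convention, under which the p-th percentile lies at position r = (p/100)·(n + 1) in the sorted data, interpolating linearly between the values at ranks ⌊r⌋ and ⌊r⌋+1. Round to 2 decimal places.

Sorted: 6, 14, 19, 21, 29, 31, 35.
n = 7.
r = (20/100)·(7 + 1) = 1.6.
Rank 1 is 6 and rank 2 is 14.
Interpolate: 6 + 0.6·(14 − 6) = 6 + 0.6·8 = 10.8.

10.80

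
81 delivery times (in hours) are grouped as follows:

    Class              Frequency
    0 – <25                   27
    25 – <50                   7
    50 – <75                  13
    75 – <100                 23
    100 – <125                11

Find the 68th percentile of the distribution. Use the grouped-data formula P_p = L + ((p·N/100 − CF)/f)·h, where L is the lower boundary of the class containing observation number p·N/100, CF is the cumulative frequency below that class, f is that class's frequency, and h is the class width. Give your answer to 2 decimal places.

83.78

N = 81; target position k = 68/100 · 81 = 55.08.
Cumulative frequencies: 27, 34, 47, 70, 81.
Observation 55.08 falls in the class 75 – <100.
L = 75, CF = 47, f = 23, h = 25.
P68 = 75 + ((55.08 − 47)/23)·25 = 75 + 8.78261 = 83.7826.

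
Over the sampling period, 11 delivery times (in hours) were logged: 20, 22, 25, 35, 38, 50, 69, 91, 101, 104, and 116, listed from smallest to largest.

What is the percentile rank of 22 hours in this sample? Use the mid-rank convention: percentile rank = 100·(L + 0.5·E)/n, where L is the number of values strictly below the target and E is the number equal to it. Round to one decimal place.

13.6

Count below 22: L = 1; count equal: E = 1; n = 11.
Percentile rank = 100·(1 + 0.5·1)/11 = 100·1.5/11 = 13.64.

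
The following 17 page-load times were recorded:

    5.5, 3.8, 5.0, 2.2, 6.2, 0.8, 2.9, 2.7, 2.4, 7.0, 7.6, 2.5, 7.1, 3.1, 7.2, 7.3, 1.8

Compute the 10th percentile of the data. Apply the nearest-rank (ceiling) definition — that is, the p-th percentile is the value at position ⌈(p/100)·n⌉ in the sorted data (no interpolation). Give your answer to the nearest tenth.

Sorted: 0.8, 1.8, 2.2, 2.4, 2.5, 2.7, 2.9, 3.1, 3.8, 5.0, 5.5, 6.2, 7.0, 7.1, 7.2, 7.3, 7.6.
n = 17.
Position = ⌈10/100 · 17⌉ = ⌈1.7⌉ = 2.
The value at rank 2 is 1.8.

1.8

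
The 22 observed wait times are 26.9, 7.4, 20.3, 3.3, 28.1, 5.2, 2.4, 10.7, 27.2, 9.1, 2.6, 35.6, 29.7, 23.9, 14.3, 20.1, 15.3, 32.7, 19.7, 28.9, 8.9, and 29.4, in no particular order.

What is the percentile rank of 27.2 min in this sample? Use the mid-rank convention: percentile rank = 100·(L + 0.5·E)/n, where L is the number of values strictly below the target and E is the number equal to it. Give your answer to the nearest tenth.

70.5

Sorted: 2.4, 2.6, 3.3, 5.2, 7.4, 8.9, 9.1, 10.7, 14.3, 15.3, 19.7, 20.1, 20.3, 23.9, 26.9, 27.2, 28.1, 28.9, 29.4, 29.7, 32.7, 35.6.
Count below 27.2: L = 15; count equal: E = 1; n = 22.
Percentile rank = 100·(15 + 0.5·1)/22 = 100·15.5/22 = 70.45.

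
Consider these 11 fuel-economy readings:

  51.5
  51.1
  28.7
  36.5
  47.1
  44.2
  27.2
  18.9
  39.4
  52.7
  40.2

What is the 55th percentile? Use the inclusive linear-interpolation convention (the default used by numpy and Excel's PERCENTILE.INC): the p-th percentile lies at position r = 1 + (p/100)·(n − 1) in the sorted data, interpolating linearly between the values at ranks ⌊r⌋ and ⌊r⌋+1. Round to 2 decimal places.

Sorted: 18.9, 27.2, 28.7, 36.5, 39.4, 40.2, 44.2, 47.1, 51.1, 51.5, 52.7.
n = 11.
r = 1 + (55/100)·(11 − 1) = 1 + 5.5 = 6.5.
Rank 6 is 40.2 and rank 7 is 44.2.
Interpolate: 40.2 + 0.5·(44.2 − 40.2) = 40.2 + 0.5·4 = 42.2.

42.20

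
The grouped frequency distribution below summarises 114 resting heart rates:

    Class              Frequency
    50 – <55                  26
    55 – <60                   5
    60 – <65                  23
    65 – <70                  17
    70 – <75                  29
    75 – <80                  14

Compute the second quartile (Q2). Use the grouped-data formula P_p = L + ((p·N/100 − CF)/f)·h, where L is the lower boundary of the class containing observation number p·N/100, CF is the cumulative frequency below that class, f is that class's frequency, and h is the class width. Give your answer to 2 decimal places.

65.88

N = 114; target position k = 50/100 · 114 = 57.
Cumulative frequencies: 26, 31, 54, 71, 100, 114.
Observation 57 falls in the class 65 – <70.
L = 65, CF = 54, f = 17, h = 5.
P50 = 65 + ((57 − 54)/17)·5 = 65 + 0.882353 = 65.8824.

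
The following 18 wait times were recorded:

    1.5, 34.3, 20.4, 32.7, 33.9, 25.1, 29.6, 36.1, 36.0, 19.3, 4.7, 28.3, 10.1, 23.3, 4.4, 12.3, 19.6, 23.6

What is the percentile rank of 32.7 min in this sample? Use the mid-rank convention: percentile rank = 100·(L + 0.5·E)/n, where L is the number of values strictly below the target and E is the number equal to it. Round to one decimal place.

Sorted: 1.5, 4.4, 4.7, 10.1, 12.3, 19.3, 19.6, 20.4, 23.3, 23.6, 25.1, 28.3, 29.6, 32.7, 33.9, 34.3, 36.0, 36.1.
Count below 32.7: L = 13; count equal: E = 1; n = 18.
Percentile rank = 100·(13 + 0.5·1)/18 = 100·13.5/18 = 75.

75.0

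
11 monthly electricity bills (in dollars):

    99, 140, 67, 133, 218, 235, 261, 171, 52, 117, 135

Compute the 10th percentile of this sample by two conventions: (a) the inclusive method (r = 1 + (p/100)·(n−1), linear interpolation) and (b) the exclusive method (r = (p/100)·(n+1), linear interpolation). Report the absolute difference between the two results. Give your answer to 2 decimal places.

Sorted: 52, 67, 99, 117, 133, 135, 140, 171, 218, 235, 261.
n = 11.
(a) r = 2 → value at rank 2 = 67.
(b) r = 1.2; between ranks 1 (52) and 2 (67): 55.
|67 − 55| = 12.

12.00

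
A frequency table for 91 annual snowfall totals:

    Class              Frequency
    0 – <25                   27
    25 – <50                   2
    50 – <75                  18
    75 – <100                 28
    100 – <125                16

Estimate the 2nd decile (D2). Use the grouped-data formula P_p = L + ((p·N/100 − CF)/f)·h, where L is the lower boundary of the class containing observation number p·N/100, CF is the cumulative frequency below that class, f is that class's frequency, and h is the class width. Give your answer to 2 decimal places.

16.85

N = 91; target position k = 20/100 · 91 = 18.2.
Cumulative frequencies: 27, 29, 47, 75, 91.
Observation 18.2 falls in the class 0 – <25.
L = 0, CF = 0, f = 27, h = 25.
P20 = 0 + ((18.2 − 0)/27)·25 = 0 + 16.8519 = 16.8519.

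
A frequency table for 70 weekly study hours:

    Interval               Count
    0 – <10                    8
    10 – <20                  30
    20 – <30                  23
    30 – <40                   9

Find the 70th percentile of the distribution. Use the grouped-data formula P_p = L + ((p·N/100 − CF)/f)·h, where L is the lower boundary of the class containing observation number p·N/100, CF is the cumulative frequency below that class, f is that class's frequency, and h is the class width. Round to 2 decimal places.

24.78

N = 70; target position k = 70/100 · 70 = 49.
Cumulative frequencies: 8, 38, 61, 70.
Observation 49 falls in the class 20 – <30.
L = 20, CF = 38, f = 23, h = 10.
P70 = 20 + ((49 − 38)/23)·10 = 20 + 4.78261 = 24.7826.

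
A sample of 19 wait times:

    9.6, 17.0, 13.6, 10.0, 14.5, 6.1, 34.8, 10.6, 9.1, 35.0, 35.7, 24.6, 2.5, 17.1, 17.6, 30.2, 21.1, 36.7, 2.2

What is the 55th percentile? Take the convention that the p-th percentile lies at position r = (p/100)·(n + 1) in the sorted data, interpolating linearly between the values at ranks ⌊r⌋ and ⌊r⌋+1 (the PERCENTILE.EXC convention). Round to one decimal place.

17.1

Sorted: 2.2, 2.5, 6.1, 9.1, 9.6, 10.0, 10.6, 13.6, 14.5, 17.0, 17.1, 17.6, 21.1, 24.6, 30.2, 34.8, 35.0, 35.7, 36.7.
n = 19.
r = (55/100)·(19 + 1) = 11.
r is an integer, so P55 is the value at rank 11: 17.1.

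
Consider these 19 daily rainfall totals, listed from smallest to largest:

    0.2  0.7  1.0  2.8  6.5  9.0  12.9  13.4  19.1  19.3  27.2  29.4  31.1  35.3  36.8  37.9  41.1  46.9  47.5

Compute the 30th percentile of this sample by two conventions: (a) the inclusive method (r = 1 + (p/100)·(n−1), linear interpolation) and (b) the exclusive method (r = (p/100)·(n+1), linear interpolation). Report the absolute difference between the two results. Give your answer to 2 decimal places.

1.56

n = 19.
(a) r = 6.4; between ranks 6 (9.0) and 7 (12.9): 10.56.
(b) r = 6 → value at rank 6 = 9.
|10.56 − 9| = 1.56.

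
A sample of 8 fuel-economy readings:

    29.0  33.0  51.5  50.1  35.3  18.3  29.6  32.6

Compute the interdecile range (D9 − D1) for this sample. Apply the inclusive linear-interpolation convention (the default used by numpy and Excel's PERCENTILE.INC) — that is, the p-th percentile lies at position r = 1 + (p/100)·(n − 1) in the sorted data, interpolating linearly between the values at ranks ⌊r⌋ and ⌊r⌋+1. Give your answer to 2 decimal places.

24.73

Sorted: 18.3, 29.0, 29.6, 32.6, 33.0, 35.3, 50.1, 51.5.
n = 8.
P10: r = 1.7; ranks 1–2 are 18.3, 29.0; interpolating gives 25.79.
P90: r = 7.3; ranks 7–8 are 50.1, 51.5; interpolating gives 50.52.
Difference: 50.52 − 25.79 = 24.73.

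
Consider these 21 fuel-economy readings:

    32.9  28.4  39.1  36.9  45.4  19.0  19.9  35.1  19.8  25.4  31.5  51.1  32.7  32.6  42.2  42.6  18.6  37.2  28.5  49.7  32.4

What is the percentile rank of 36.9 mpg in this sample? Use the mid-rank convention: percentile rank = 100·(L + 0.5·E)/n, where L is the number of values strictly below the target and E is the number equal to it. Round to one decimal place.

64.3

Sorted: 18.6, 19.0, 19.8, 19.9, 25.4, 28.4, 28.5, 31.5, 32.4, 32.6, 32.7, 32.9, 35.1, 36.9, 37.2, 39.1, 42.2, 42.6, 45.4, 49.7, 51.1.
Count below 36.9: L = 13; count equal: E = 1; n = 21.
Percentile rank = 100·(13 + 0.5·1)/21 = 100·13.5/21 = 64.29.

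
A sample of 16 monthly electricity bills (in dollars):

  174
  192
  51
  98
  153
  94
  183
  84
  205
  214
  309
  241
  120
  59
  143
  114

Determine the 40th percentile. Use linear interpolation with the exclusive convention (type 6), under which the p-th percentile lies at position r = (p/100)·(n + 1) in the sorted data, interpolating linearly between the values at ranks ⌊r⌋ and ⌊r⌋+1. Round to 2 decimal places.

Sorted: 51, 59, 84, 94, 98, 114, 120, 143, 153, 174, 183, 192, 205, 214, 241, 309.
n = 16.
r = (40/100)·(16 + 1) = 6.8.
Rank 6 is 114 and rank 7 is 120.
Interpolate: 114 + 0.8·(120 − 114) = 114 + 0.8·6 = 118.8.

118.80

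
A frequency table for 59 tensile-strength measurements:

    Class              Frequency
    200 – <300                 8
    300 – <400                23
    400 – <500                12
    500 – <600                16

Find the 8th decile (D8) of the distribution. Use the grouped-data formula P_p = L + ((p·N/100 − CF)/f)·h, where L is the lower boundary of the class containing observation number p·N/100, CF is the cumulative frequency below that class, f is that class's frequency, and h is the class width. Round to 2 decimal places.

N = 59; target position k = 80/100 · 59 = 47.2.
Cumulative frequencies: 8, 31, 43, 59.
Observation 47.2 falls in the class 500 – <600.
L = 500, CF = 43, f = 16, h = 100.
P80 = 500 + ((47.2 − 43)/16)·100 = 500 + 26.25 = 526.25.

526.25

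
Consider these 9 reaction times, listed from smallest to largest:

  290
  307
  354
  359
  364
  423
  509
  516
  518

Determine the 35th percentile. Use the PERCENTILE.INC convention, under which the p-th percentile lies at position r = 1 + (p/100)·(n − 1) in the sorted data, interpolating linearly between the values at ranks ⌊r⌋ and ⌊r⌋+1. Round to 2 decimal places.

358.00

n = 9.
r = 1 + (35/100)·(9 − 1) = 1 + 2.8 = 3.8.
Rank 3 is 354 and rank 4 is 359.
Interpolate: 354 + 0.8·(359 − 354) = 354 + 0.8·5 = 358.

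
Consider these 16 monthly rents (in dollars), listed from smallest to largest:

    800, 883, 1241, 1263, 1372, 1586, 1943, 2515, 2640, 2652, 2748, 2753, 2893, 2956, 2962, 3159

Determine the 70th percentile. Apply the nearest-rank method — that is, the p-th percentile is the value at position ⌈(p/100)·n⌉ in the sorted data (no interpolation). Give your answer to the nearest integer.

n = 16.
Position = ⌈70/100 · 16⌉ = ⌈11.2⌉ = 12.
The value at rank 12 is 2753.

2753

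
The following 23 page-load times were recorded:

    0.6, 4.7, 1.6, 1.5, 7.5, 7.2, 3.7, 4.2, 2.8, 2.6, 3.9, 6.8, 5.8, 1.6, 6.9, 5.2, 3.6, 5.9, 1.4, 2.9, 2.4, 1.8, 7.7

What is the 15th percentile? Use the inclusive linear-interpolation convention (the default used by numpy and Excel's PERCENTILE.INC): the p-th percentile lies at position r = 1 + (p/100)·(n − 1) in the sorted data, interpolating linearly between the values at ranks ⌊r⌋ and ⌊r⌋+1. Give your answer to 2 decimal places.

Sorted: 0.6, 1.4, 1.5, 1.6, 1.6, 1.8, 2.4, 2.6, 2.8, 2.9, 3.6, 3.7, 3.9, 4.2, 4.7, 5.2, 5.8, 5.9, 6.8, 6.9, 7.2, 7.5, 7.7.
n = 23.
r = 1 + (15/100)·(23 − 1) = 1 + 3.3 = 4.3.
Rank 4 is 1.6 and rank 5 is 1.6.
Interpolate: 1.6 + 0.3·(1.6 − 1.6) = 1.6 + 0.3·0 = 1.6.

1.60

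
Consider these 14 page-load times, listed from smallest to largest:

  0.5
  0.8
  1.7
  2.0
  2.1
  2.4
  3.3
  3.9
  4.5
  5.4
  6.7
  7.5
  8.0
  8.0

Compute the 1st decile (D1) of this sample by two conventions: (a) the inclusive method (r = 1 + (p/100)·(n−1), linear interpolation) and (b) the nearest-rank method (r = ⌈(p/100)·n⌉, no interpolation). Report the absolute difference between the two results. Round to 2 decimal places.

0.27

n = 14.
(a) r = 2.3; between ranks 2 (0.8) and 3 (1.7): 1.07.
(b) the nearest-rank method: rank 2 → 0.8.
|1.07 − 0.8| = 0.27.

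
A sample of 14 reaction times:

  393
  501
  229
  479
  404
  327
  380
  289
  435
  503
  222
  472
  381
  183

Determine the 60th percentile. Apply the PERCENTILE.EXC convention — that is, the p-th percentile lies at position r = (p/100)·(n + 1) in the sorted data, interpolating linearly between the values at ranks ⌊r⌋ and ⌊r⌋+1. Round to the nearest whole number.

404

Sorted: 183, 222, 229, 289, 327, 380, 381, 393, 404, 435, 472, 479, 501, 503.
n = 14.
r = (60/100)·(14 + 1) = 9.
r is an integer, so P60 is the value at rank 9: 404.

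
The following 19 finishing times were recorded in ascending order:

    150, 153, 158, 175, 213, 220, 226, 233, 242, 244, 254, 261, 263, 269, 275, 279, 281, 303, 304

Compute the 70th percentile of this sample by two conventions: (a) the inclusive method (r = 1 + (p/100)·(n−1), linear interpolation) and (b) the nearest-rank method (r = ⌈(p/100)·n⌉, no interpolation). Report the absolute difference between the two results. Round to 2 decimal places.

n = 19.
(a) r = 13.6; between ranks 13 (263) and 14 (269): 266.6.
(b) the nearest-rank method: rank 14 → 269.
|266.6 − 269| = 2.4.

2.40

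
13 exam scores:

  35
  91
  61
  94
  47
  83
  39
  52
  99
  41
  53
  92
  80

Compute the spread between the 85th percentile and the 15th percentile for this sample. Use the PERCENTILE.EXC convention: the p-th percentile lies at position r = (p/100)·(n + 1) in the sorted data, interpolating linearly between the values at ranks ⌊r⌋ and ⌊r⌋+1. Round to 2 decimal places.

Sorted: 35, 39, 41, 47, 52, 53, 61, 80, 83, 91, 92, 94, 99.
n = 13.
P15: r = 2.1; ranks 2–3 are 39, 41; interpolating gives 39.2.
P85: r = 11.9; ranks 11–12 are 92, 94; interpolating gives 93.8.
Difference: 93.8 − 39.2 = 54.6.

54.60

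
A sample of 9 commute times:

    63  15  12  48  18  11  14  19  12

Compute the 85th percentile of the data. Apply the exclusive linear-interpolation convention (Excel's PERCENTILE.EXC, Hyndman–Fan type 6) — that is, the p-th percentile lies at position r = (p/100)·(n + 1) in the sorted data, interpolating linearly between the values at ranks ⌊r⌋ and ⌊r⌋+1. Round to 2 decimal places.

55.50

Sorted: 11, 12, 12, 14, 15, 18, 19, 48, 63.
n = 9.
r = (85/100)·(9 + 1) = 8.5.
Rank 8 is 48 and rank 9 is 63.
Interpolate: 48 + 0.5·(63 − 48) = 48 + 0.5·15 = 55.5.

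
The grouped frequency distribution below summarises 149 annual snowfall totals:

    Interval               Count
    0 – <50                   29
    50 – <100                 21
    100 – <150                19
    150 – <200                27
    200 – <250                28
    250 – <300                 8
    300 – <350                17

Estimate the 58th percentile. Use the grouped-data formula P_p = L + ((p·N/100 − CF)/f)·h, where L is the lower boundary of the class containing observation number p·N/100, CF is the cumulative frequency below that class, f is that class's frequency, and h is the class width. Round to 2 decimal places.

N = 149; target position k = 58/100 · 149 = 86.42.
Cumulative frequencies: 29, 50, 69, 96, 124, 132, 149.
Observation 86.42 falls in the class 150 – <200.
L = 150, CF = 69, f = 27, h = 50.
P58 = 150 + ((86.42 − 69)/27)·50 = 150 + 32.2593 = 182.259.

182.26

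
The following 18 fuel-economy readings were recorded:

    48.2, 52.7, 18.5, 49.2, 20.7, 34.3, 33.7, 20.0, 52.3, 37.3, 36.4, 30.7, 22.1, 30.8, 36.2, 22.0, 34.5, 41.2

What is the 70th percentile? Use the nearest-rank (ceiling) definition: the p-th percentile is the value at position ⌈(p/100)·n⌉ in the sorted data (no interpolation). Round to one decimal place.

Sorted: 18.5, 20.0, 20.7, 22.0, 22.1, 30.7, 30.8, 33.7, 34.3, 34.5, 36.2, 36.4, 37.3, 41.2, 48.2, 49.2, 52.3, 52.7.
n = 18.
Position = ⌈70/100 · 18⌉ = ⌈12.6⌉ = 13.
The value at rank 13 is 37.3.

37.3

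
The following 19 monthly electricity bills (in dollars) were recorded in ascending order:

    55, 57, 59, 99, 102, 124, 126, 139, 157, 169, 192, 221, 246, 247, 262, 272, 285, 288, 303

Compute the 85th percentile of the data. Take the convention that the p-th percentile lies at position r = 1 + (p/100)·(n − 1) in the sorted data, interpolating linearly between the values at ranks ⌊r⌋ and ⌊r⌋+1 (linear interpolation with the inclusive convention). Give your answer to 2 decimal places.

n = 19.
r = 1 + (85/100)·(19 − 1) = 1 + 15.3 = 16.3.
Rank 16 is 272 and rank 17 is 285.
Interpolate: 272 + 0.3·(285 − 272) = 272 + 0.3·13 = 275.9.

275.90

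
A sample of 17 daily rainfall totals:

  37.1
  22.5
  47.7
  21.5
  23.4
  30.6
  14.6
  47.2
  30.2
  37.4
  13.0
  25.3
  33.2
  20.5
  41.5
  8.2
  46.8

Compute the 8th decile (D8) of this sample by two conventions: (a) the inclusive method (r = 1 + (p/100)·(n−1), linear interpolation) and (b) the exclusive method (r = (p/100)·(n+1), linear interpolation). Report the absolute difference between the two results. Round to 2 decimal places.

Sorted: 8.2, 13.0, 14.6, 20.5, 21.5, 22.5, 23.4, 25.3, 30.2, 30.6, 33.2, 37.1, 37.4, 41.5, 46.8, 47.2, 47.7.
n = 17.
(a) r = 13.8; between ranks 13 (37.4) and 14 (41.5): 40.68.
(b) r = 14.4; between ranks 14 (41.5) and 15 (46.8): 43.62.
|40.68 − 43.62| = 2.94.

2.94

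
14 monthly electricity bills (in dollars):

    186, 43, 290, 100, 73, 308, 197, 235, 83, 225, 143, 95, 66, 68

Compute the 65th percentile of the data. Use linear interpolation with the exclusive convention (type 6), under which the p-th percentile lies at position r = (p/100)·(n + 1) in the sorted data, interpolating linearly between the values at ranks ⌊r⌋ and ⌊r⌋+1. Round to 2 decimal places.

194.25

Sorted: 43, 66, 68, 73, 83, 95, 100, 143, 186, 197, 225, 235, 290, 308.
n = 14.
r = (65/100)·(14 + 1) = 9.75.
Rank 9 is 186 and rank 10 is 197.
Interpolate: 186 + 0.75·(197 − 186) = 186 + 0.75·11 = 194.25.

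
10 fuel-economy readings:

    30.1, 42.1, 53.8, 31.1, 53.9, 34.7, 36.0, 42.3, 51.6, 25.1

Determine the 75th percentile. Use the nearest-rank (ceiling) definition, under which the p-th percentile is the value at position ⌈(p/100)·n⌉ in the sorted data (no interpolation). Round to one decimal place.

51.6

Sorted: 25.1, 30.1, 31.1, 34.7, 36.0, 42.1, 42.3, 51.6, 53.8, 53.9.
n = 10.
Position = ⌈75/100 · 10⌉ = ⌈7.5⌉ = 8.
The value at rank 8 is 51.6.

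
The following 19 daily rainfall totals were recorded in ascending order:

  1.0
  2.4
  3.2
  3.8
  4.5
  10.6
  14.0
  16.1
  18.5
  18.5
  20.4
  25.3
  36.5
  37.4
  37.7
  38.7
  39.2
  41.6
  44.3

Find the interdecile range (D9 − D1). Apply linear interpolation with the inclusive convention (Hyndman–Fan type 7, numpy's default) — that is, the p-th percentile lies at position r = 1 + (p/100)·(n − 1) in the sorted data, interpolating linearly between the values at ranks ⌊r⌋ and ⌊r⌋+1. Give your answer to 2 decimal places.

n = 19.
P10: r = 2.8; ranks 2–3 are 2.4, 3.2; interpolating gives 3.04.
P90: r = 17.2; ranks 17–18 are 39.2, 41.6; interpolating gives 39.68.
Difference: 39.68 − 3.04 = 36.64.

36.64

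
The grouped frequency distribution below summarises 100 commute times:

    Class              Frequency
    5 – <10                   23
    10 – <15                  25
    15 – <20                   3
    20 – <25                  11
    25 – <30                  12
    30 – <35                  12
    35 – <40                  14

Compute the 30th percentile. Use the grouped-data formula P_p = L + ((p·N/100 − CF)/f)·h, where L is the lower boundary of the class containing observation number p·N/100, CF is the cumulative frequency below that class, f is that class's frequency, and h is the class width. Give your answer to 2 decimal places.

11.40

N = 100; target position k = 30/100 · 100 = 30.
Cumulative frequencies: 23, 48, 51, 62, 74, 86, 100.
Observation 30 falls in the class 10 – <15.
L = 10, CF = 23, f = 25, h = 5.
P30 = 10 + ((30 − 23)/25)·5 = 10 + 1.4 = 11.4.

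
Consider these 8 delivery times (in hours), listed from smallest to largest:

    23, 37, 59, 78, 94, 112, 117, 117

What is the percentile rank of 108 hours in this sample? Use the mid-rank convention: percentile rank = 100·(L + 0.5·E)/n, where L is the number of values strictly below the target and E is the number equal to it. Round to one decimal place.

Count below 108: L = 5; count equal: E = 0; n = 8.
Percentile rank = 100·(5 + 0.5·0)/8 = 100·5/8 = 62.5.

62.5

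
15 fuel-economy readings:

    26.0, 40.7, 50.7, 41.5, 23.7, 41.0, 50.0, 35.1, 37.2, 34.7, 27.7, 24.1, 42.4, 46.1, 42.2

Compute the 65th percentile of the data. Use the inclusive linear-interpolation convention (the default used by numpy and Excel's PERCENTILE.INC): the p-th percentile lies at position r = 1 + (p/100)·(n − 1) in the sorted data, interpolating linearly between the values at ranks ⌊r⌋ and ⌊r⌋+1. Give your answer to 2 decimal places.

41.57

Sorted: 23.7, 24.1, 26.0, 27.7, 34.7, 35.1, 37.2, 40.7, 41.0, 41.5, 42.2, 42.4, 46.1, 50.0, 50.7.
n = 15.
r = 1 + (65/100)·(15 − 1) = 1 + 9.1 = 10.1.
Rank 10 is 41.5 and rank 11 is 42.2.
Interpolate: 41.5 + 0.1·(42.2 − 41.5) = 41.5 + 0.1·0.7 = 41.57.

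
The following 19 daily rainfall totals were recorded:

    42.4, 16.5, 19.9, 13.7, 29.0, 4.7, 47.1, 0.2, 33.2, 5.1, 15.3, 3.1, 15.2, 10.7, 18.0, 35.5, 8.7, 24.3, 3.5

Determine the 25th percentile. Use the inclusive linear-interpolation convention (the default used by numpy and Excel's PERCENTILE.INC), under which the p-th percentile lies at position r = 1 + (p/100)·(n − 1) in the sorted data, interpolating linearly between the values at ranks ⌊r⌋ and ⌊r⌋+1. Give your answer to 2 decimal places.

Sorted: 0.2, 3.1, 3.5, 4.7, 5.1, 8.7, 10.7, 13.7, 15.2, 15.3, 16.5, 18.0, 19.9, 24.3, 29.0, 33.2, 35.5, 42.4, 47.1.
n = 19.
r = 1 + (25/100)·(19 − 1) = 1 + 4.5 = 5.5.
Rank 5 is 5.1 and rank 6 is 8.7.
Interpolate: 5.1 + 0.5·(8.7 − 5.1) = 5.1 + 0.5·3.6 = 6.9.

6.90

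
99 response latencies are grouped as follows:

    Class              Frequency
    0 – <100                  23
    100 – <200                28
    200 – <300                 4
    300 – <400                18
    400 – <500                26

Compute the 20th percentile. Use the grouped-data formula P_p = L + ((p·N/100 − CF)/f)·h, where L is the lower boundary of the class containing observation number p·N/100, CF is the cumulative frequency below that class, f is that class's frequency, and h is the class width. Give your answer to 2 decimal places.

86.09

N = 99; target position k = 20/100 · 99 = 19.8.
Cumulative frequencies: 23, 51, 55, 73, 99.
Observation 19.8 falls in the class 0 – <100.
L = 0, CF = 0, f = 23, h = 100.
P20 = 0 + ((19.8 − 0)/23)·100 = 0 + 86.087 = 86.087.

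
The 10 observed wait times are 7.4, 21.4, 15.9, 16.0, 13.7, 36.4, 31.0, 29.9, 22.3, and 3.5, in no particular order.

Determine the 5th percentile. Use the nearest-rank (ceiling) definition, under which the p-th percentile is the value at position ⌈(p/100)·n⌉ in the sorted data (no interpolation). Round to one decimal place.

Sorted: 3.5, 7.4, 13.7, 15.9, 16.0, 21.4, 22.3, 29.9, 31.0, 36.4.
n = 10.
Position = ⌈5/100 · 10⌉ = ⌈0.5⌉ = 1.
The value at rank 1 is 3.5.

3.5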